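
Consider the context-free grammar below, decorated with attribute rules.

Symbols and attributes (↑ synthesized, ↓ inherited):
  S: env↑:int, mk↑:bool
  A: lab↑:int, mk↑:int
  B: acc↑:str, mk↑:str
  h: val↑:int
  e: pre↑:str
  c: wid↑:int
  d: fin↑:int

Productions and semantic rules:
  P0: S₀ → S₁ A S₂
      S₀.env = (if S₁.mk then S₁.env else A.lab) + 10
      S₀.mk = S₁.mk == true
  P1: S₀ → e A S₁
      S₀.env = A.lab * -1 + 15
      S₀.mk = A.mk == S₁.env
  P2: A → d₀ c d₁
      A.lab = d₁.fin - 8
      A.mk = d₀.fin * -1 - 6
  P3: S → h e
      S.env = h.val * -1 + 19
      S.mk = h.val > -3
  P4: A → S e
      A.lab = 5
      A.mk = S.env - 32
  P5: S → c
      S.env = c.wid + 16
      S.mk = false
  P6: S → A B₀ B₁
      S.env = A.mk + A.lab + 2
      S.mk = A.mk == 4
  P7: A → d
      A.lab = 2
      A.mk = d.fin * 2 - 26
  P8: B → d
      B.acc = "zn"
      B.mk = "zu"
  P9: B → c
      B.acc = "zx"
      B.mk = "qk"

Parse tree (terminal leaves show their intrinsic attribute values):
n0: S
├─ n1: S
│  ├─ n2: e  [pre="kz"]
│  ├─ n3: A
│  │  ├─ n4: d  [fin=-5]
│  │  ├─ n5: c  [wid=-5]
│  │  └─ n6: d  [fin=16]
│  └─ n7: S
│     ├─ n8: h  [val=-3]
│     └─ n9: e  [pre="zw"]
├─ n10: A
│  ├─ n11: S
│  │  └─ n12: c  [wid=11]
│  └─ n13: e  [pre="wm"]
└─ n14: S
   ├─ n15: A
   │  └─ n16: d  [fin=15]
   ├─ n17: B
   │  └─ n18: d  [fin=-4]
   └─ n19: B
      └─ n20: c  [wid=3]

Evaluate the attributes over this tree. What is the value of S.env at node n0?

15

1. n2.pre = "kz"  [terminal]
2. n4.fin = -5  [terminal]
3. n5.wid = -5  [terminal]
4. n6.fin = 16  [terminal]
5. n3.lab = 8  [d₁.fin - 8]
6. n3.mk = -1  [d₀.fin * -1 - 6]
7. n8.val = -3  [terminal]
8. n9.pre = "zw"  [terminal]
9. n7.env = 22  [h.val * -1 + 19]
10. n7.mk = false  [h.val > -3]
11. n1.env = 7  [A.lab * -1 + 15]
12. n1.mk = false  [A.mk == S₁.env]
13. n12.wid = 11  [terminal]
14. n11.env = 27  [c.wid + 16]
15. n11.mk = false  [false]
16. n13.pre = "wm"  [terminal]
17. n10.lab = 5  [5]
18. n10.mk = -5  [S.env - 32]
19. n16.fin = 15  [terminal]
20. n15.lab = 2  [2]
21. n15.mk = 4  [d.fin * 2 - 26]
22. n18.fin = -4  [terminal]
23. n17.acc = "zn"  ["zn"]
24. n17.mk = "zu"  ["zu"]
25. n20.wid = 3  [terminal]
26. n19.acc = "zx"  ["zx"]
27. n19.mk = "qk"  ["qk"]
28. n14.env = 8  [A.mk + A.lab + 2]
29. n14.mk = true  [A.mk == 4]
30. n0.env = 15  [(if S₁.mk then S₁.env else A.lab) + 10]
31. n0.mk = false  [S₁.mk == true]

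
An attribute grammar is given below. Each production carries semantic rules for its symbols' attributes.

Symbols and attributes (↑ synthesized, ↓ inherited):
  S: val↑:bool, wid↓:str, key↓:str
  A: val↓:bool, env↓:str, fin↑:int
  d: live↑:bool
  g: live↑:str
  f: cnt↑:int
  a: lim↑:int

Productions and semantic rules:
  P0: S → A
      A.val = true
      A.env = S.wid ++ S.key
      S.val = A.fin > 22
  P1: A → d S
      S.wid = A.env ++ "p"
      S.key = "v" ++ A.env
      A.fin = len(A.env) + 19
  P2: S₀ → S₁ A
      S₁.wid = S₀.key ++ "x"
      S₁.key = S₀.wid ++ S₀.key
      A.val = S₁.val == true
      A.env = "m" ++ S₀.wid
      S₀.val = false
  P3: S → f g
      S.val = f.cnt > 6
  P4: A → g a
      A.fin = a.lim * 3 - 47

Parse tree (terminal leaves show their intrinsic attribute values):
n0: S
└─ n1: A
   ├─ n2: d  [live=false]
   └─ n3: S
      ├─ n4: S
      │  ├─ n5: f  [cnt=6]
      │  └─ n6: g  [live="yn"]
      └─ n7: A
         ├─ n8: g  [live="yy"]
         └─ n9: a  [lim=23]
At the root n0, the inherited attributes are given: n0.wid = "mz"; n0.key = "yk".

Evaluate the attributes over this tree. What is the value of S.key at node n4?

"mzykpvmzyk"

1. n0.wid = "mz"  [given at root]
2. n0.key = "yk"  [given at root]
3. n1.val = true  [true]
4. n1.env = "mzyk"  [S.wid ++ S.key]
5. n2.live = false  [terminal]
6. n3.wid = "mzykp"  [A.env ++ "p"]
7. n3.key = "vmzyk"  ["v" ++ A.env]
8. n4.wid = "vmzykx"  [S₀.key ++ "x"]
9. n4.key = "mzykpvmzyk"  [S₀.wid ++ S₀.key]
10. n5.cnt = 6  [terminal]
11. n6.live = "yn"  [terminal]
12. n4.val = false  [f.cnt > 6]
13. n7.val = false  [S₁.val == true]
14. n7.env = "mmzykp"  ["m" ++ S₀.wid]
15. n8.live = "yy"  [terminal]
16. n9.lim = 23  [terminal]
17. n7.fin = 22  [a.lim * 3 - 47]
18. n3.val = false  [false]
19. n1.fin = 23  [len(A.env) + 19]
20. n0.val = true  [A.fin > 22]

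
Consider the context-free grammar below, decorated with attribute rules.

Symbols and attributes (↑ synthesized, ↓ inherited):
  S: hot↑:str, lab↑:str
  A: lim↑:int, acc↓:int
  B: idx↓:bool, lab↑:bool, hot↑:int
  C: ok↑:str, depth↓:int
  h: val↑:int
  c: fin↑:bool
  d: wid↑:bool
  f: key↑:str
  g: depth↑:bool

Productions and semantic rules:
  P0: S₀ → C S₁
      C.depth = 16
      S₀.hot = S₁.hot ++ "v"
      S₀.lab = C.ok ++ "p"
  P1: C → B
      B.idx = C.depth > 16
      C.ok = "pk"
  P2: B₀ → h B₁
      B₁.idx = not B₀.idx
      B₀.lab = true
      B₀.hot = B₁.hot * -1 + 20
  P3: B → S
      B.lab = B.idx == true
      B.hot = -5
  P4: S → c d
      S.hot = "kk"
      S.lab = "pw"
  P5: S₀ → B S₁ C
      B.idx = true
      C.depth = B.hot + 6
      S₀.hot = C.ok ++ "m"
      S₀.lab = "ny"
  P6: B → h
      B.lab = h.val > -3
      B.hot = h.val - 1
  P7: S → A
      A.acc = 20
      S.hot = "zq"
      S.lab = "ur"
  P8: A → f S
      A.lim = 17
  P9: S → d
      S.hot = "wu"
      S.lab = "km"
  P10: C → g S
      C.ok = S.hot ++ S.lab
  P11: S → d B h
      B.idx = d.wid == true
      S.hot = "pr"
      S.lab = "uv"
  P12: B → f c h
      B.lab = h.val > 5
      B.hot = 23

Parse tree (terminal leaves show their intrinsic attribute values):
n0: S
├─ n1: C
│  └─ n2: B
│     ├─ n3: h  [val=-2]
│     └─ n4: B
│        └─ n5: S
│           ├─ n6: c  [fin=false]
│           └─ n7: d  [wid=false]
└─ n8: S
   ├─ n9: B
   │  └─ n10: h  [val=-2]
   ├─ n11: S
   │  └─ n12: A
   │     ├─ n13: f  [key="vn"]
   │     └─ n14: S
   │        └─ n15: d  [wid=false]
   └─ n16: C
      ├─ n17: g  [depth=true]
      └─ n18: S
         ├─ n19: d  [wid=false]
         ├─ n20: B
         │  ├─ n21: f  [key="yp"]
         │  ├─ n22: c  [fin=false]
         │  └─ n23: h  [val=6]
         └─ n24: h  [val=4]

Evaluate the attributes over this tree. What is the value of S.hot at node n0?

1. n1.depth = 16  [16]
2. n2.idx = false  [C.depth > 16]
3. n3.val = -2  [terminal]
4. n4.idx = true  [not B₀.idx]
5. n6.fin = false  [terminal]
6. n7.wid = false  [terminal]
7. n5.hot = "kk"  ["kk"]
8. n5.lab = "pw"  ["pw"]
9. n4.lab = true  [B.idx == true]
10. n4.hot = -5  [-5]
11. n2.lab = true  [true]
12. n2.hot = 25  [B₁.hot * -1 + 20]
13. n1.ok = "pk"  ["pk"]
14. n9.idx = true  [true]
15. n10.val = -2  [terminal]
16. n9.lab = true  [h.val > -3]
17. n9.hot = -3  [h.val - 1]
18. n12.acc = 20  [20]
19. n13.key = "vn"  [terminal]
20. n15.wid = false  [terminal]
21. n14.hot = "wu"  ["wu"]
22. n14.lab = "km"  ["km"]
23. n12.lim = 17  [17]
24. n11.hot = "zq"  ["zq"]
25. n11.lab = "ur"  ["ur"]
26. n16.depth = 3  [B.hot + 6]
27. n17.depth = true  [terminal]
28. n19.wid = false  [terminal]
29. n20.idx = false  [d.wid == true]
30. n21.key = "yp"  [terminal]
31. n22.fin = false  [terminal]
32. n23.val = 6  [terminal]
33. n20.lab = true  [h.val > 5]
34. n20.hot = 23  [23]
35. n24.val = 4  [terminal]
36. n18.hot = "pr"  ["pr"]
37. n18.lab = "uv"  ["uv"]
38. n16.ok = "pruv"  [S.hot ++ S.lab]
39. n8.hot = "pruvm"  [C.ok ++ "m"]
40. n8.lab = "ny"  ["ny"]
41. n0.hot = "pruvmv"  [S₁.hot ++ "v"]
42. n0.lab = "pkp"  [C.ok ++ "p"]

"pruvmv"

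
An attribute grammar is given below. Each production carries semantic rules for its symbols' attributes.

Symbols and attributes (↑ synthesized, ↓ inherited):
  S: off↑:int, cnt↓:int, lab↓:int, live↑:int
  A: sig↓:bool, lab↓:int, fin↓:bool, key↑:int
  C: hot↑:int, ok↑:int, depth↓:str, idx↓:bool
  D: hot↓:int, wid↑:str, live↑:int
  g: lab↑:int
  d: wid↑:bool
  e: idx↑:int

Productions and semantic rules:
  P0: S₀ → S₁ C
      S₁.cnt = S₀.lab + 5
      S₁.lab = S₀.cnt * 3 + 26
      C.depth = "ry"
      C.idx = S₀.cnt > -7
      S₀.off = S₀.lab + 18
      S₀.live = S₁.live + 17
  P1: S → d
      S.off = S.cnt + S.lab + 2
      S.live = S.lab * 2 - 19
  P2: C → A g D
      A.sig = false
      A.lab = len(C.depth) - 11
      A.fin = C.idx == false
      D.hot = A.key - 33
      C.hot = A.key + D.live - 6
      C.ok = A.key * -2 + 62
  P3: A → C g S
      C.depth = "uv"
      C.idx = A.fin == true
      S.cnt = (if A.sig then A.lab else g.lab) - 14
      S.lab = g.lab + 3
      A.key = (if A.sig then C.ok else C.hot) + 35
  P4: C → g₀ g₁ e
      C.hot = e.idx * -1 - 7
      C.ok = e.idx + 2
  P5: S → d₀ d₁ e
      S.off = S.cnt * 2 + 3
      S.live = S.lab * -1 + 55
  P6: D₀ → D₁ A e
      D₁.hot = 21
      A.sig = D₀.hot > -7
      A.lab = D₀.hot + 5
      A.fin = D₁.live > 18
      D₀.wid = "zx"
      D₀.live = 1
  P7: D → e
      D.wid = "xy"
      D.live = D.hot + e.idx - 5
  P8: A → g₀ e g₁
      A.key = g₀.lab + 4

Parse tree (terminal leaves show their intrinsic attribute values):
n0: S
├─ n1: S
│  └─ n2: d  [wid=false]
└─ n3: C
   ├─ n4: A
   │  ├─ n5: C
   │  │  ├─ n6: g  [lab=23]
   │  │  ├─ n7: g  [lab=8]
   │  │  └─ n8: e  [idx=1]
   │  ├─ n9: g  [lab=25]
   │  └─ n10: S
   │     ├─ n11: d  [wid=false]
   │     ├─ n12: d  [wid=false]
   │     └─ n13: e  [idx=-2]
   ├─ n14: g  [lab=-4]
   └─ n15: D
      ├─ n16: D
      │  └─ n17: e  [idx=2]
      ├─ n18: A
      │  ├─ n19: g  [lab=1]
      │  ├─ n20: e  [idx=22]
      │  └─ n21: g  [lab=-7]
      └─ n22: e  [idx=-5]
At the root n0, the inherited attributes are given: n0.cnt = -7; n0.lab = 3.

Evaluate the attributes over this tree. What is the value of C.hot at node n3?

1. n0.cnt = -7  [given at root]
2. n0.lab = 3  [given at root]
3. n1.cnt = 8  [S₀.lab + 5]
4. n1.lab = 5  [S₀.cnt * 3 + 26]
5. n2.wid = false  [terminal]
6. n1.off = 15  [S.cnt + S.lab + 2]
7. n1.live = -9  [S.lab * 2 - 19]
8. n3.depth = "ry"  ["ry"]
9. n3.idx = false  [S₀.cnt > -7]
10. n4.sig = false  [false]
11. n4.lab = -9  [len(C.depth) - 11]
12. n4.fin = true  [C.idx == false]
13. n5.depth = "uv"  ["uv"]
14. n5.idx = true  [A.fin == true]
15. n6.lab = 23  [terminal]
16. n7.lab = 8  [terminal]
17. n8.idx = 1  [terminal]
18. n5.hot = -8  [e.idx * -1 - 7]
19. n5.ok = 3  [e.idx + 2]
20. n9.lab = 25  [terminal]
21. n10.cnt = 11  [(if A.sig then A.lab else g.lab) - 14]
22. n10.lab = 28  [g.lab + 3]
23. n11.wid = false  [terminal]
24. n12.wid = false  [terminal]
25. n13.idx = -2  [terminal]
26. n10.off = 25  [S.cnt * 2 + 3]
27. n10.live = 27  [S.lab * -1 + 55]
28. n4.key = 27  [(if A.sig then C.ok else C.hot) + 35]
29. n14.lab = -4  [terminal]
30. n15.hot = -6  [A.key - 33]
31. n16.hot = 21  [21]
32. n17.idx = 2  [terminal]
33. n16.wid = "xy"  ["xy"]
34. n16.live = 18  [D.hot + e.idx - 5]
35. n18.sig = true  [D₀.hot > -7]
36. n18.lab = -1  [D₀.hot + 5]
37. n18.fin = false  [D₁.live > 18]
38. n19.lab = 1  [terminal]
39. n20.idx = 22  [terminal]
40. n21.lab = -7  [terminal]
41. n18.key = 5  [g₀.lab + 4]
42. n22.idx = -5  [terminal]
43. n15.wid = "zx"  ["zx"]
44. n15.live = 1  [1]
45. n3.hot = 22  [A.key + D.live - 6]
46. n3.ok = 8  [A.key * -2 + 62]
47. n0.off = 21  [S₀.lab + 18]
48. n0.live = 8  [S₁.live + 17]

22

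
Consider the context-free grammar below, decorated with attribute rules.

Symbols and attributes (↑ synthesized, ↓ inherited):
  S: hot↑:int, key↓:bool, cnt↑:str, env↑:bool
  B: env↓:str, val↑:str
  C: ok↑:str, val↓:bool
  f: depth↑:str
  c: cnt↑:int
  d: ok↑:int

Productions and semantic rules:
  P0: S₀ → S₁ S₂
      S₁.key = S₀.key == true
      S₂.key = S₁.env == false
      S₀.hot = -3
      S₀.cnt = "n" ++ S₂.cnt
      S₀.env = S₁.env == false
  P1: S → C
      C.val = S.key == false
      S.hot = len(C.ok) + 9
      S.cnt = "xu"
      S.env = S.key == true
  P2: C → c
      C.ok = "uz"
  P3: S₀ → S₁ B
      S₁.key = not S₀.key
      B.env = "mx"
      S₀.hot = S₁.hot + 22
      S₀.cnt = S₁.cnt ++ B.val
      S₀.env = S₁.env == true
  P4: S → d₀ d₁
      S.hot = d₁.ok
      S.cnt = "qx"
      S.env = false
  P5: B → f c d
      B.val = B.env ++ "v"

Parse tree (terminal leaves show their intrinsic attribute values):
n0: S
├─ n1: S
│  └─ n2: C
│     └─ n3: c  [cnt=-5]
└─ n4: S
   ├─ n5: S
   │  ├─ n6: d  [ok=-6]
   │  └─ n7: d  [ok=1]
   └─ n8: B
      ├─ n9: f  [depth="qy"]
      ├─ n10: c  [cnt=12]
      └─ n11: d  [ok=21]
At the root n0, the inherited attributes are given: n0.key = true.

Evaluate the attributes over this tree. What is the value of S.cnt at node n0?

1. n0.key = true  [given at root]
2. n1.key = true  [S₀.key == true]
3. n2.val = false  [S.key == false]
4. n3.cnt = -5  [terminal]
5. n2.ok = "uz"  ["uz"]
6. n1.hot = 11  [len(C.ok) + 9]
7. n1.cnt = "xu"  ["xu"]
8. n1.env = true  [S.key == true]
9. n4.key = false  [S₁.env == false]
10. n5.key = true  [not S₀.key]
11. n6.ok = -6  [terminal]
12. n7.ok = 1  [terminal]
13. n5.hot = 1  [d₁.ok]
14. n5.cnt = "qx"  ["qx"]
15. n5.env = false  [false]
16. n8.env = "mx"  ["mx"]
17. n9.depth = "qy"  [terminal]
18. n10.cnt = 12  [terminal]
19. n11.ok = 21  [terminal]
20. n8.val = "mxv"  [B.env ++ "v"]
21. n4.hot = 23  [S₁.hot + 22]
22. n4.cnt = "qxmxv"  [S₁.cnt ++ B.val]
23. n4.env = false  [S₁.env == true]
24. n0.hot = -3  [-3]
25. n0.cnt = "nqxmxv"  ["n" ++ S₂.cnt]
26. n0.env = false  [S₁.env == false]

"nqxmxv"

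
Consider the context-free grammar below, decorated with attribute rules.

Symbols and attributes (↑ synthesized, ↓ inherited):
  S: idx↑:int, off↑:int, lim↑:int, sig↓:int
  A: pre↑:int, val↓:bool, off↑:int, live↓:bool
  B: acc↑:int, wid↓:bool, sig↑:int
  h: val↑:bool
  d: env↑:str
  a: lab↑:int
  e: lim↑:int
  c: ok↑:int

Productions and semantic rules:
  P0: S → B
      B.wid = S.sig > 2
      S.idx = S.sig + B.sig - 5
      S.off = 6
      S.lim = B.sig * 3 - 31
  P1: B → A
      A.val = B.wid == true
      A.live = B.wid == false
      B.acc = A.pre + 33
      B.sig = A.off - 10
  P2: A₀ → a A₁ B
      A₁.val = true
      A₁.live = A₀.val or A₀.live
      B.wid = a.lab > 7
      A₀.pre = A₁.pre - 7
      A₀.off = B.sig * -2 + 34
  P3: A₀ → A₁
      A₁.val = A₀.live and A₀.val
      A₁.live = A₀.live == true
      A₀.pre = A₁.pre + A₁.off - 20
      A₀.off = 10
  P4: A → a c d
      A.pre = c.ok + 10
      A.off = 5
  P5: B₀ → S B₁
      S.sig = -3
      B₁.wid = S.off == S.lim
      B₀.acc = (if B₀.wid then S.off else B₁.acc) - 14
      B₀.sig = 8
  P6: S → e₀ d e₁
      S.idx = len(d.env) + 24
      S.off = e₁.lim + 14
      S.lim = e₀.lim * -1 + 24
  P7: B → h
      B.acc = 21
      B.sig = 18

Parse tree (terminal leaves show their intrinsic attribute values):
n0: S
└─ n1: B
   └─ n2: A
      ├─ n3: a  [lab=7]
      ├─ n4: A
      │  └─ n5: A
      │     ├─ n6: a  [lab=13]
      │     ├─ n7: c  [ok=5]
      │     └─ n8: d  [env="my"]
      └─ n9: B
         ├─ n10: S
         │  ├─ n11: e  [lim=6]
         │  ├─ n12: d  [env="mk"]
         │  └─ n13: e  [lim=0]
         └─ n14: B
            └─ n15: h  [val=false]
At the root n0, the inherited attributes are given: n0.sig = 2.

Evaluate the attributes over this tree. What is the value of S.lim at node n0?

-7

1. n0.sig = 2  [given at root]
2. n1.wid = false  [S.sig > 2]
3. n2.val = false  [B.wid == true]
4. n2.live = true  [B.wid == false]
5. n3.lab = 7  [terminal]
6. n4.val = true  [true]
7. n4.live = true  [A₀.val or A₀.live]
8. n5.val = true  [A₀.live and A₀.val]
9. n5.live = true  [A₀.live == true]
10. n6.lab = 13  [terminal]
11. n7.ok = 5  [terminal]
12. n8.env = "my"  [terminal]
13. n5.pre = 15  [c.ok + 10]
14. n5.off = 5  [5]
15. n4.pre = 0  [A₁.pre + A₁.off - 20]
16. n4.off = 10  [10]
17. n9.wid = false  [a.lab > 7]
18. n10.sig = -3  [-3]
19. n11.lim = 6  [terminal]
20. n12.env = "mk"  [terminal]
21. n13.lim = 0  [terminal]
22. n10.idx = 26  [len(d.env) + 24]
23. n10.off = 14  [e₁.lim + 14]
24. n10.lim = 18  [e₀.lim * -1 + 24]
25. n14.wid = false  [S.off == S.lim]
26. n15.val = false  [terminal]
27. n14.acc = 21  [21]
28. n14.sig = 18  [18]
29. n9.acc = 7  [(if B₀.wid then S.off else B₁.acc) - 14]
30. n9.sig = 8  [8]
31. n2.pre = -7  [A₁.pre - 7]
32. n2.off = 18  [B.sig * -2 + 34]
33. n1.acc = 26  [A.pre + 33]
34. n1.sig = 8  [A.off - 10]
35. n0.idx = 5  [S.sig + B.sig - 5]
36. n0.off = 6  [6]
37. n0.lim = -7  [B.sig * 3 - 31]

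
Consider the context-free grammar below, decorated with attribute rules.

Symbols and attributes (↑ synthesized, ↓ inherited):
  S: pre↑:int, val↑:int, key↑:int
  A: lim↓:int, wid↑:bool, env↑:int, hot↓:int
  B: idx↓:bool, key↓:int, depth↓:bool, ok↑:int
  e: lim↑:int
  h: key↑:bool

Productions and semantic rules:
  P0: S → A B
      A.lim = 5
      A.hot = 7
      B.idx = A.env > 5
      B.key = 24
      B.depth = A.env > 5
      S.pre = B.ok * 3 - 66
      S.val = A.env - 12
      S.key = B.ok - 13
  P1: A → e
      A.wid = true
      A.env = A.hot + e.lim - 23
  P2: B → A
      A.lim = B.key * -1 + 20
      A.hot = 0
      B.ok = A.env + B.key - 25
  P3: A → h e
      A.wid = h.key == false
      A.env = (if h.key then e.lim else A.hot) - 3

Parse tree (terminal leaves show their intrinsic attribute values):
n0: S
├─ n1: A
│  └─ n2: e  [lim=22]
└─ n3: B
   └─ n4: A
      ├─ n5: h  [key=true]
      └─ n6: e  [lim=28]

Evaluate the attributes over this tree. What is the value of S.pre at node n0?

6

1. n1.lim = 5  [5]
2. n1.hot = 7  [7]
3. n2.lim = 22  [terminal]
4. n1.wid = true  [true]
5. n1.env = 6  [A.hot + e.lim - 23]
6. n3.idx = true  [A.env > 5]
7. n3.key = 24  [24]
8. n3.depth = true  [A.env > 5]
9. n4.lim = -4  [B.key * -1 + 20]
10. n4.hot = 0  [0]
11. n5.key = true  [terminal]
12. n6.lim = 28  [terminal]
13. n4.wid = false  [h.key == false]
14. n4.env = 25  [(if h.key then e.lim else A.hot) - 3]
15. n3.ok = 24  [A.env + B.key - 25]
16. n0.pre = 6  [B.ok * 3 - 66]
17. n0.val = -6  [A.env - 12]
18. n0.key = 11  [B.ok - 13]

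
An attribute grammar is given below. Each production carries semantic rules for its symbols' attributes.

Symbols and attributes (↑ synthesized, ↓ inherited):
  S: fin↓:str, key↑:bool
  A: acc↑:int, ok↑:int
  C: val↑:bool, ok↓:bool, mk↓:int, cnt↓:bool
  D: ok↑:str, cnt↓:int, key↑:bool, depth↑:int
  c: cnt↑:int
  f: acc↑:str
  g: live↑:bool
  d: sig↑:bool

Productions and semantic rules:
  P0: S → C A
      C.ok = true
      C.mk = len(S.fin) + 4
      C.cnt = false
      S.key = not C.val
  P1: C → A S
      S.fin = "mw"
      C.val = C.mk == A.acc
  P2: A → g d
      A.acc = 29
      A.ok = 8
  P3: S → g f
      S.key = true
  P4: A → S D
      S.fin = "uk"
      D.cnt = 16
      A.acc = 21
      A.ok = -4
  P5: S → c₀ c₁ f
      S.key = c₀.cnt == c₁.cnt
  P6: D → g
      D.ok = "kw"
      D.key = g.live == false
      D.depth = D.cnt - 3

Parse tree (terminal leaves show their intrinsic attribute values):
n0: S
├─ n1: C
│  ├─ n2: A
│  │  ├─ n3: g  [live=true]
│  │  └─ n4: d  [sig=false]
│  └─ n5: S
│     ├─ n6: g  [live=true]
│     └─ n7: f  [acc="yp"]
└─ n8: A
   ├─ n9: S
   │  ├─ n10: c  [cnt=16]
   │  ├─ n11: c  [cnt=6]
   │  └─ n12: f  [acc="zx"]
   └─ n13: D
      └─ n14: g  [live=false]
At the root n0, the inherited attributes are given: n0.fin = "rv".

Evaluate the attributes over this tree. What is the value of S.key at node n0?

true

1. n0.fin = "rv"  [given at root]
2. n1.ok = true  [true]
3. n1.mk = 6  [len(S.fin) + 4]
4. n1.cnt = false  [false]
5. n3.live = true  [terminal]
6. n4.sig = false  [terminal]
7. n2.acc = 29  [29]
8. n2.ok = 8  [8]
9. n5.fin = "mw"  ["mw"]
10. n6.live = true  [terminal]
11. n7.acc = "yp"  [terminal]
12. n5.key = true  [true]
13. n1.val = false  [C.mk == A.acc]
14. n9.fin = "uk"  ["uk"]
15. n10.cnt = 16  [terminal]
16. n11.cnt = 6  [terminal]
17. n12.acc = "zx"  [terminal]
18. n9.key = false  [c₀.cnt == c₁.cnt]
19. n13.cnt = 16  [16]
20. n14.live = false  [terminal]
21. n13.ok = "kw"  ["kw"]
22. n13.key = true  [g.live == false]
23. n13.depth = 13  [D.cnt - 3]
24. n8.acc = 21  [21]
25. n8.ok = -4  [-4]
26. n0.key = true  [not C.val]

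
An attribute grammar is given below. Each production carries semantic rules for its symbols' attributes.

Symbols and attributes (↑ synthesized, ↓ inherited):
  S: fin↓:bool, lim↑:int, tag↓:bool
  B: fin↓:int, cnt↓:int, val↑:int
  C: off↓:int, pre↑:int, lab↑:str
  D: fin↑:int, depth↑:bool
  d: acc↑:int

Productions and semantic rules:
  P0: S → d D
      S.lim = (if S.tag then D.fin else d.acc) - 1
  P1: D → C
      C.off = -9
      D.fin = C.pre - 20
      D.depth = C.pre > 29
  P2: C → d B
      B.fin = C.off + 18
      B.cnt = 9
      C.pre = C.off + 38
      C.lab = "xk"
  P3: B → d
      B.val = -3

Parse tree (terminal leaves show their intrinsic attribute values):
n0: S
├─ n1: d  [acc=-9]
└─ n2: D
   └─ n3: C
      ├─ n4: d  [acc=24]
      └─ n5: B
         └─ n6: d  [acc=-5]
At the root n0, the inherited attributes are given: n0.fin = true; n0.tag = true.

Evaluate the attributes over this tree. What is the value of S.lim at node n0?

1. n0.fin = true  [given at root]
2. n0.tag = true  [given at root]
3. n1.acc = -9  [terminal]
4. n3.off = -9  [-9]
5. n4.acc = 24  [terminal]
6. n5.fin = 9  [C.off + 18]
7. n5.cnt = 9  [9]
8. n6.acc = -5  [terminal]
9. n5.val = -3  [-3]
10. n3.pre = 29  [C.off + 38]
11. n3.lab = "xk"  ["xk"]
12. n2.fin = 9  [C.pre - 20]
13. n2.depth = false  [C.pre > 29]
14. n0.lim = 8  [(if S.tag then D.fin else d.acc) - 1]

8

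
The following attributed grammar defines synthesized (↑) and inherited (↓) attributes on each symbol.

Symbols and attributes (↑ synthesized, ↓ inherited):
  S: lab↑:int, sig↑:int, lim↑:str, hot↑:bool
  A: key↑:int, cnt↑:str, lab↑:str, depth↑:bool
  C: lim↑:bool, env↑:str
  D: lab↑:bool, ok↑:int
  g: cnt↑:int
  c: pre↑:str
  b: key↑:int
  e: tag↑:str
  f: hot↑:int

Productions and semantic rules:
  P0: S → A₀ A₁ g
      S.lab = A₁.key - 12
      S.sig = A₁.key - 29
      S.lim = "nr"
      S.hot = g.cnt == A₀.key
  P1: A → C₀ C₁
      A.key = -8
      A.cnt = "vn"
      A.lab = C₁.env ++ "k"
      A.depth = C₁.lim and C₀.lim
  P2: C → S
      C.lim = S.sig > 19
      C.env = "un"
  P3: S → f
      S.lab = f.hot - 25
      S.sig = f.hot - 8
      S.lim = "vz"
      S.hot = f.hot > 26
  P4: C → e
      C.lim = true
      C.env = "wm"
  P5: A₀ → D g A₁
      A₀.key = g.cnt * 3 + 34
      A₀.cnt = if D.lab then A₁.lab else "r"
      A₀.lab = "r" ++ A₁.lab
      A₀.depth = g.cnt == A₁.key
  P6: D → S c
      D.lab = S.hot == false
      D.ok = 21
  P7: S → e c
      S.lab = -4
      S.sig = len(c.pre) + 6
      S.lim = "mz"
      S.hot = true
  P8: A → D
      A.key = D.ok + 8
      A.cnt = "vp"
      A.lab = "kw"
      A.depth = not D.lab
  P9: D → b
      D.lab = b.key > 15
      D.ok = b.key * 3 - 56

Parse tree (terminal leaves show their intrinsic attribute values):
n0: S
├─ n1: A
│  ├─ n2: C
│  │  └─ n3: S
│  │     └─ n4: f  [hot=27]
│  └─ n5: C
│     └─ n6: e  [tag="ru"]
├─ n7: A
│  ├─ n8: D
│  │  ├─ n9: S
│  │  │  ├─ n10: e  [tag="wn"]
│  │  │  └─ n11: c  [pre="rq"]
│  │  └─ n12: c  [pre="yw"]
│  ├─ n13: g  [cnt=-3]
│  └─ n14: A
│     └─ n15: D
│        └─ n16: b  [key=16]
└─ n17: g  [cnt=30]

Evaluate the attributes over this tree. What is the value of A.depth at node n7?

1. n4.hot = 27  [terminal]
2. n3.lab = 2  [f.hot - 25]
3. n3.sig = 19  [f.hot - 8]
4. n3.lim = "vz"  ["vz"]
5. n3.hot = true  [f.hot > 26]
6. n2.lim = false  [S.sig > 19]
7. n2.env = "un"  ["un"]
8. n6.tag = "ru"  [terminal]
9. n5.lim = true  [true]
10. n5.env = "wm"  ["wm"]
11. n1.key = -8  [-8]
12. n1.cnt = "vn"  ["vn"]
13. n1.lab = "wmk"  [C₁.env ++ "k"]
14. n1.depth = false  [C₁.lim and C₀.lim]
15. n10.tag = "wn"  [terminal]
16. n11.pre = "rq"  [terminal]
17. n9.lab = -4  [-4]
18. n9.sig = 8  [len(c.pre) + 6]
19. n9.lim = "mz"  ["mz"]
20. n9.hot = true  [true]
21. n12.pre = "yw"  [terminal]
22. n8.lab = false  [S.hot == false]
23. n8.ok = 21  [21]
24. n13.cnt = -3  [terminal]
25. n16.key = 16  [terminal]
26. n15.lab = true  [b.key > 15]
27. n15.ok = -8  [b.key * 3 - 56]
28. n14.key = 0  [D.ok + 8]
29. n14.cnt = "vp"  ["vp"]
30. n14.lab = "kw"  ["kw"]
31. n14.depth = false  [not D.lab]
32. n7.key = 25  [g.cnt * 3 + 34]
33. n7.cnt = "r"  [if D.lab then A₁.lab else "r"]
34. n7.lab = "rkw"  ["r" ++ A₁.lab]
35. n7.depth = false  [g.cnt == A₁.key]
36. n17.cnt = 30  [terminal]
37. n0.lab = 13  [A₁.key - 12]
38. n0.sig = -4  [A₁.key - 29]
39. n0.lim = "nr"  ["nr"]
40. n0.hot = false  [g.cnt == A₀.key]

false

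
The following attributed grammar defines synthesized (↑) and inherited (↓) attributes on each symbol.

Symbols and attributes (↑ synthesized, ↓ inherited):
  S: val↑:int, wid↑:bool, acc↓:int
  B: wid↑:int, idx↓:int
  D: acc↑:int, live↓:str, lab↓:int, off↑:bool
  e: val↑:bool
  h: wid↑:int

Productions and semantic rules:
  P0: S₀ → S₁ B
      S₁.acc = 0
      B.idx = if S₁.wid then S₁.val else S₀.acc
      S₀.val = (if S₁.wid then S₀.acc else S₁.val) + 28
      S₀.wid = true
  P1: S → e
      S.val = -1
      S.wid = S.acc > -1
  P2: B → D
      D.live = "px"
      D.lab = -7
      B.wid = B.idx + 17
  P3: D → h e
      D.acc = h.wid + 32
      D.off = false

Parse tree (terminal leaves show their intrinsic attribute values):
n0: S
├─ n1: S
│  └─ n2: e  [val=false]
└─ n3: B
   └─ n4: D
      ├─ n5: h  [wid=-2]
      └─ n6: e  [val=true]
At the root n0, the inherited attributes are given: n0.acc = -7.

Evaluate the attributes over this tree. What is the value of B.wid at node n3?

1. n0.acc = -7  [given at root]
2. n1.acc = 0  [0]
3. n2.val = false  [terminal]
4. n1.val = -1  [-1]
5. n1.wid = true  [S.acc > -1]
6. n3.idx = -1  [if S₁.wid then S₁.val else S₀.acc]
7. n4.live = "px"  ["px"]
8. n4.lab = -7  [-7]
9. n5.wid = -2  [terminal]
10. n6.val = true  [terminal]
11. n4.acc = 30  [h.wid + 32]
12. n4.off = false  [false]
13. n3.wid = 16  [B.idx + 17]
14. n0.val = 21  [(if S₁.wid then S₀.acc else S₁.val) + 28]
15. n0.wid = true  [true]

16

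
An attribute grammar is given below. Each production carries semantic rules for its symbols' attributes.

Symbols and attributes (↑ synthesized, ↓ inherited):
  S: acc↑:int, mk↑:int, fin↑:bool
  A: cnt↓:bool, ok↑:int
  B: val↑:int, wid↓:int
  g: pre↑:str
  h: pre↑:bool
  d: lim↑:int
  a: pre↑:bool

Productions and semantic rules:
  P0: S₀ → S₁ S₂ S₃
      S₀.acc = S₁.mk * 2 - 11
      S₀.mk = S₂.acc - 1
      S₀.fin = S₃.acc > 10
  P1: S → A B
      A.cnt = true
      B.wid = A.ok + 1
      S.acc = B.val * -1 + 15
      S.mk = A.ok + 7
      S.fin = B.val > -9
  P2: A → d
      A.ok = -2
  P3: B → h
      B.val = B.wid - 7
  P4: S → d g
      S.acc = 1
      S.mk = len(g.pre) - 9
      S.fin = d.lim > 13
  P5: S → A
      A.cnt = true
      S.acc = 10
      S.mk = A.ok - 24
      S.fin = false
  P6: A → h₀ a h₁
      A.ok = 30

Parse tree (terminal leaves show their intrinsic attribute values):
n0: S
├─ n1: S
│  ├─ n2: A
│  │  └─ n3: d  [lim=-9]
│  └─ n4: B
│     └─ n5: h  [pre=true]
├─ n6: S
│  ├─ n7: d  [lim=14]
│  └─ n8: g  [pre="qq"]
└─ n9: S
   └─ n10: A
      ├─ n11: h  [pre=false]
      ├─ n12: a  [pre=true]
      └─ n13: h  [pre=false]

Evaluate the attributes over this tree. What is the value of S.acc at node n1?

1. n2.cnt = true  [true]
2. n3.lim = -9  [terminal]
3. n2.ok = -2  [-2]
4. n4.wid = -1  [A.ok + 1]
5. n5.pre = true  [terminal]
6. n4.val = -8  [B.wid - 7]
7. n1.acc = 23  [B.val * -1 + 15]
8. n1.mk = 5  [A.ok + 7]
9. n1.fin = true  [B.val > -9]
10. n7.lim = 14  [terminal]
11. n8.pre = "qq"  [terminal]
12. n6.acc = 1  [1]
13. n6.mk = -7  [len(g.pre) - 9]
14. n6.fin = true  [d.lim > 13]
15. n10.cnt = true  [true]
16. n11.pre = false  [terminal]
17. n12.pre = true  [terminal]
18. n13.pre = false  [terminal]
19. n10.ok = 30  [30]
20. n9.acc = 10  [10]
21. n9.mk = 6  [A.ok - 24]
22. n9.fin = false  [false]
23. n0.acc = -1  [S₁.mk * 2 - 11]
24. n0.mk = 0  [S₂.acc - 1]
25. n0.fin = false  [S₃.acc > 10]

23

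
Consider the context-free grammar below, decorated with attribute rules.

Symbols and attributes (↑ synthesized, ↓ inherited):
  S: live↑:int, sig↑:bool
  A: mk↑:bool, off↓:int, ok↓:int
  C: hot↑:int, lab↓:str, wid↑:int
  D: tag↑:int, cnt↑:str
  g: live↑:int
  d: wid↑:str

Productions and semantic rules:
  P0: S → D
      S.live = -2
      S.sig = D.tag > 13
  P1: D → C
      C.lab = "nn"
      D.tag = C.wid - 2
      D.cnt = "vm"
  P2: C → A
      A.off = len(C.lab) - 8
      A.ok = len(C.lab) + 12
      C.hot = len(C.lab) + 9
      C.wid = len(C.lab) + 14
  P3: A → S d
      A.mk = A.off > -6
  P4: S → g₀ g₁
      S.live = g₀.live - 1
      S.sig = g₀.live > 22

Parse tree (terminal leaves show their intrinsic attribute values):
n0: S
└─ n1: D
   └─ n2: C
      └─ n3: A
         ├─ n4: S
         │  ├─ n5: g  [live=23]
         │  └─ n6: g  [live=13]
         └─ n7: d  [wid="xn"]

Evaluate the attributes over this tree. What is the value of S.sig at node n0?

true

1. n2.lab = "nn"  ["nn"]
2. n3.off = -6  [len(C.lab) - 8]
3. n3.ok = 14  [len(C.lab) + 12]
4. n5.live = 23  [terminal]
5. n6.live = 13  [terminal]
6. n4.live = 22  [g₀.live - 1]
7. n4.sig = true  [g₀.live > 22]
8. n7.wid = "xn"  [terminal]
9. n3.mk = false  [A.off > -6]
10. n2.hot = 11  [len(C.lab) + 9]
11. n2.wid = 16  [len(C.lab) + 14]
12. n1.tag = 14  [C.wid - 2]
13. n1.cnt = "vm"  ["vm"]
14. n0.live = -2  [-2]
15. n0.sig = true  [D.tag > 13]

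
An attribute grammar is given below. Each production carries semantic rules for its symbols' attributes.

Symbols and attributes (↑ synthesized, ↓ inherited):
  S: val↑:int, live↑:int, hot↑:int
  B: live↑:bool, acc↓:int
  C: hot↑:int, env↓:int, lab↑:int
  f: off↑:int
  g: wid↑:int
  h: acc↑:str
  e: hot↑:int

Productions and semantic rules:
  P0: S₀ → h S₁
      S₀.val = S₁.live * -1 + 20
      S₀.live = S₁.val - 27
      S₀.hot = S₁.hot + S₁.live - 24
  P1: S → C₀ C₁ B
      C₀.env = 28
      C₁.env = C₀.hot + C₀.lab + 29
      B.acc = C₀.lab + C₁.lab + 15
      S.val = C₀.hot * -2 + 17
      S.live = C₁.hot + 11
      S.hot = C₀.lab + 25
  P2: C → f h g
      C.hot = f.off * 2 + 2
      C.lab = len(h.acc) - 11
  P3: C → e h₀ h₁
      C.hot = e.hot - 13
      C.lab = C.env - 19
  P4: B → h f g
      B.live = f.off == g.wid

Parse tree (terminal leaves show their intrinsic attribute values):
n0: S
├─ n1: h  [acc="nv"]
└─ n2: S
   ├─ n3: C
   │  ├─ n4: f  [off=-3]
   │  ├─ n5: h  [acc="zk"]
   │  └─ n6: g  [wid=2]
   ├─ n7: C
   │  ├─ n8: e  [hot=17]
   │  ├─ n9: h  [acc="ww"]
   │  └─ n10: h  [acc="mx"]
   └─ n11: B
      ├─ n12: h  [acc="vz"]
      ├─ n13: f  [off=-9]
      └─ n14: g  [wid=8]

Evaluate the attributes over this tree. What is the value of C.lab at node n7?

1. n1.acc = "nv"  [terminal]
2. n3.env = 28  [28]
3. n4.off = -3  [terminal]
4. n5.acc = "zk"  [terminal]
5. n6.wid = 2  [terminal]
6. n3.hot = -4  [f.off * 2 + 2]
7. n3.lab = -9  [len(h.acc) - 11]
8. n7.env = 16  [C₀.hot + C₀.lab + 29]
9. n8.hot = 17  [terminal]
10. n9.acc = "ww"  [terminal]
11. n10.acc = "mx"  [terminal]
12. n7.hot = 4  [e.hot - 13]
13. n7.lab = -3  [C.env - 19]
14. n11.acc = 3  [C₀.lab + C₁.lab + 15]
15. n12.acc = "vz"  [terminal]
16. n13.off = -9  [terminal]
17. n14.wid = 8  [terminal]
18. n11.live = false  [f.off == g.wid]
19. n2.val = 25  [C₀.hot * -2 + 17]
20. n2.live = 15  [C₁.hot + 11]
21. n2.hot = 16  [C₀.lab + 25]
22. n0.val = 5  [S₁.live * -1 + 20]
23. n0.live = -2  [S₁.val - 27]
24. n0.hot = 7  [S₁.hot + S₁.live - 24]

-3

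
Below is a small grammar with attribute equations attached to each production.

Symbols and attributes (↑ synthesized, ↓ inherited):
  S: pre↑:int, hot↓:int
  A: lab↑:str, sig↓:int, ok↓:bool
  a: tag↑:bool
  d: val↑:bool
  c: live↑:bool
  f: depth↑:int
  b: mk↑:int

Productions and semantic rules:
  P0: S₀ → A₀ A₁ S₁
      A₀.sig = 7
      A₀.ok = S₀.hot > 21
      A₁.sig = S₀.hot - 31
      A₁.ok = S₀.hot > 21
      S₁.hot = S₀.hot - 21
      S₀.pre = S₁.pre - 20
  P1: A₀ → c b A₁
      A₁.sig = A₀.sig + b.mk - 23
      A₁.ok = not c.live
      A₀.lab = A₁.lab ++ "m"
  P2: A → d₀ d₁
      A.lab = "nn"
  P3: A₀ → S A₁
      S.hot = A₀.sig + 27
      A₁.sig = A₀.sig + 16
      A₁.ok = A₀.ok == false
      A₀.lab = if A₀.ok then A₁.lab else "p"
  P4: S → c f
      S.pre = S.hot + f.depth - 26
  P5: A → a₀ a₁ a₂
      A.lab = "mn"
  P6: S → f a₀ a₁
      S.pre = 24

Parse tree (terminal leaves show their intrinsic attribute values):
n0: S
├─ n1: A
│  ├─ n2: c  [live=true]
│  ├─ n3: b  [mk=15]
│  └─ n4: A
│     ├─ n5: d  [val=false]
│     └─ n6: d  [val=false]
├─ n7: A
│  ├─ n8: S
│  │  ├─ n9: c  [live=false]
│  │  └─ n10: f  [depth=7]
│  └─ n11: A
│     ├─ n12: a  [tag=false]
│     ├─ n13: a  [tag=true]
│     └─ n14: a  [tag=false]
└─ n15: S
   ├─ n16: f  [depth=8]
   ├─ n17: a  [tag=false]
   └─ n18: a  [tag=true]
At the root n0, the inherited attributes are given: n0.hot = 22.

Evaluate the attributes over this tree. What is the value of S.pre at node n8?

1. n0.hot = 22  [given at root]
2. n1.sig = 7  [7]
3. n1.ok = true  [S₀.hot > 21]
4. n2.live = true  [terminal]
5. n3.mk = 15  [terminal]
6. n4.sig = -1  [A₀.sig + b.mk - 23]
7. n4.ok = false  [not c.live]
8. n5.val = false  [terminal]
9. n6.val = false  [terminal]
10. n4.lab = "nn"  ["nn"]
11. n1.lab = "nnm"  [A₁.lab ++ "m"]
12. n7.sig = -9  [S₀.hot - 31]
13. n7.ok = true  [S₀.hot > 21]
14. n8.hot = 18  [A₀.sig + 27]
15. n9.live = false  [terminal]
16. n10.depth = 7  [terminal]
17. n8.pre = -1  [S.hot + f.depth - 26]
18. n11.sig = 7  [A₀.sig + 16]
19. n11.ok = false  [A₀.ok == false]
20. n12.tag = false  [terminal]
21. n13.tag = true  [terminal]
22. n14.tag = false  [terminal]
23. n11.lab = "mn"  ["mn"]
24. n7.lab = "mn"  [if A₀.ok then A₁.lab else "p"]
25. n15.hot = 1  [S₀.hot - 21]
26. n16.depth = 8  [terminal]
27. n17.tag = false  [terminal]
28. n18.tag = true  [terminal]
29. n15.pre = 24  [24]
30. n0.pre = 4  [S₁.pre - 20]

-1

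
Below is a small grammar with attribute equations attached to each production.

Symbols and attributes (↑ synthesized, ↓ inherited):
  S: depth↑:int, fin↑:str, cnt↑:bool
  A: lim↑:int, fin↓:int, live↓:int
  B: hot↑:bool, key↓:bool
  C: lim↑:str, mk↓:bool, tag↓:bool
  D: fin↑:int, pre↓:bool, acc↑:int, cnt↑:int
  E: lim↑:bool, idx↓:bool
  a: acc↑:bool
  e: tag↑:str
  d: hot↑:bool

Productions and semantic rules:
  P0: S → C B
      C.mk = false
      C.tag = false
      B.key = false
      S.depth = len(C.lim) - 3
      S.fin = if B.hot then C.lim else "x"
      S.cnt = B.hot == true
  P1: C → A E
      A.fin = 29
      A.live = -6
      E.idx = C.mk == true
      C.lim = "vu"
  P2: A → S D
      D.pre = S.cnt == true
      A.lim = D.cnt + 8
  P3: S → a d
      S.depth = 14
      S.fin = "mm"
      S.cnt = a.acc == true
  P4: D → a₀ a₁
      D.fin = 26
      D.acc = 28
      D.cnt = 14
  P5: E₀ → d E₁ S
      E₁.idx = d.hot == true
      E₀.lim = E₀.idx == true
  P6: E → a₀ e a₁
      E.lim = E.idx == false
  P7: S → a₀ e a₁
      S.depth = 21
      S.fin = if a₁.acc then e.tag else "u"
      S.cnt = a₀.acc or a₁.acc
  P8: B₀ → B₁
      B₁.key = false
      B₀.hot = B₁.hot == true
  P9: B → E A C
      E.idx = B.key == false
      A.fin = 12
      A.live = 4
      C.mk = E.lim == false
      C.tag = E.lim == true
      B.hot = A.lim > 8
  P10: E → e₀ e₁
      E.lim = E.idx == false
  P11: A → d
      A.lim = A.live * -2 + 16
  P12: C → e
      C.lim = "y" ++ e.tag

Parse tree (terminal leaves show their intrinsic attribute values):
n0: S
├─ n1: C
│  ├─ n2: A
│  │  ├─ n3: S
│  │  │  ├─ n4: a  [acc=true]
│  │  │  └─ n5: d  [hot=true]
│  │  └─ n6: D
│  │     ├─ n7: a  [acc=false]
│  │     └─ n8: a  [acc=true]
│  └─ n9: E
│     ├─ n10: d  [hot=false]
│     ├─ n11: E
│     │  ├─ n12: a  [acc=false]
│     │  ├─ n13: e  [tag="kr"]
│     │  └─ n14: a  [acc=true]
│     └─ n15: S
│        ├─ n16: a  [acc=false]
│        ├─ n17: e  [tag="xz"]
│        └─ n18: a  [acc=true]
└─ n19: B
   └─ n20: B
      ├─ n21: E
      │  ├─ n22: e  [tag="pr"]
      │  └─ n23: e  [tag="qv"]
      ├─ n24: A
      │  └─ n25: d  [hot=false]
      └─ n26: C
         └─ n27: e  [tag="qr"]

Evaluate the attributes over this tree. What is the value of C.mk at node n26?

true

1. n1.mk = false  [false]
2. n1.tag = false  [false]
3. n2.fin = 29  [29]
4. n2.live = -6  [-6]
5. n4.acc = true  [terminal]
6. n5.hot = true  [terminal]
7. n3.depth = 14  [14]
8. n3.fin = "mm"  ["mm"]
9. n3.cnt = true  [a.acc == true]
10. n6.pre = true  [S.cnt == true]
11. n7.acc = false  [terminal]
12. n8.acc = true  [terminal]
13. n6.fin = 26  [26]
14. n6.acc = 28  [28]
15. n6.cnt = 14  [14]
16. n2.lim = 22  [D.cnt + 8]
17. n9.idx = false  [C.mk == true]
18. n10.hot = false  [terminal]
19. n11.idx = false  [d.hot == true]
20. n12.acc = false  [terminal]
21. n13.tag = "kr"  [terminal]
22. n14.acc = true  [terminal]
23. n11.lim = true  [E.idx == false]
24. n16.acc = false  [terminal]
25. n17.tag = "xz"  [terminal]
26. n18.acc = true  [terminal]
27. n15.depth = 21  [21]
28. n15.fin = "xz"  [if a₁.acc then e.tag else "u"]
29. n15.cnt = true  [a₀.acc or a₁.acc]
30. n9.lim = false  [E₀.idx == true]
31. n1.lim = "vu"  ["vu"]
32. n19.key = false  [false]
33. n20.key = false  [false]
34. n21.idx = true  [B.key == false]
35. n22.tag = "pr"  [terminal]
36. n23.tag = "qv"  [terminal]
37. n21.lim = false  [E.idx == false]
38. n24.fin = 12  [12]
39. n24.live = 4  [4]
40. n25.hot = false  [terminal]
41. n24.lim = 8  [A.live * -2 + 16]
42. n26.mk = true  [E.lim == false]
43. n26.tag = false  [E.lim == true]
44. n27.tag = "qr"  [terminal]
45. n26.lim = "yqr"  ["y" ++ e.tag]
46. n20.hot = false  [A.lim > 8]
47. n19.hot = false  [B₁.hot == true]
48. n0.depth = -1  [len(C.lim) - 3]
49. n0.fin = "x"  [if B.hot then C.lim else "x"]
50. n0.cnt = false  [B.hot == true]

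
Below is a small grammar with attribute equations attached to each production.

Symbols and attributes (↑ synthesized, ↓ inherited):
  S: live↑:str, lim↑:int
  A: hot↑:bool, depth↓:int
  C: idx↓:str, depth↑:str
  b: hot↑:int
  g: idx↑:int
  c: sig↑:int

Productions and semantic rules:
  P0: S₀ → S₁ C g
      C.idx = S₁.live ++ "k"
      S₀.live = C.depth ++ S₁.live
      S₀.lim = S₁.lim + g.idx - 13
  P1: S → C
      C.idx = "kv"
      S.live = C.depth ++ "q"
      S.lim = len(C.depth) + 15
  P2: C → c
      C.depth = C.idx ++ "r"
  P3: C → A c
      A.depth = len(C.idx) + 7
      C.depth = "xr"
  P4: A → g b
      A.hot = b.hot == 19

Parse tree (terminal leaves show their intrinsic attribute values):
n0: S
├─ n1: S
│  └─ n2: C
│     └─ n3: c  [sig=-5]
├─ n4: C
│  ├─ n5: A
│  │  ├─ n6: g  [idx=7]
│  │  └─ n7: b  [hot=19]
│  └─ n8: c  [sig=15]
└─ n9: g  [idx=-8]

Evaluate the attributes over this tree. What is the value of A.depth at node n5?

12

1. n2.idx = "kv"  ["kv"]
2. n3.sig = -5  [terminal]
3. n2.depth = "kvr"  [C.idx ++ "r"]
4. n1.live = "kvrq"  [C.depth ++ "q"]
5. n1.lim = 18  [len(C.depth) + 15]
6. n4.idx = "kvrqk"  [S₁.live ++ "k"]
7. n5.depth = 12  [len(C.idx) + 7]
8. n6.idx = 7  [terminal]
9. n7.hot = 19  [terminal]
10. n5.hot = true  [b.hot == 19]
11. n8.sig = 15  [terminal]
12. n4.depth = "xr"  ["xr"]
13. n9.idx = -8  [terminal]
14. n0.live = "xrkvrq"  [C.depth ++ S₁.live]
15. n0.lim = -3  [S₁.lim + g.idx - 13]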